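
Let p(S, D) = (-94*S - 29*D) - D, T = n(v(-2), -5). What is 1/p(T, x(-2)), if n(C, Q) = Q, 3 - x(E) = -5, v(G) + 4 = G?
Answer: 1/230 ≈ 0.0043478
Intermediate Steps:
v(G) = -4 + G
x(E) = 8 (x(E) = 3 - 1*(-5) = 3 + 5 = 8)
T = -5
p(S, D) = -94*S - 30*D
1/p(T, x(-2)) = 1/(-94*(-5) - 30*8) = 1/(470 - 240) = 1/230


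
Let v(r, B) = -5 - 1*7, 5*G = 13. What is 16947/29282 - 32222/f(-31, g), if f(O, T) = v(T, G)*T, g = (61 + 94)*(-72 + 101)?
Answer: 232205723/197433885 ≈ 1.1761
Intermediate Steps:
g = 4495 (g = 155*29 = 4495)
G = 13/5 (G = (⅕)*13 = 13/5 ≈ 2.6000)
v(r, B) = -12 (v(r, B) = -5 - 7 = -12)
f(O, T) = -12*T
16947/29282 - 32222/f(-31, g) = 16947/29282 - 32222/((-12*4495)) = 16947*(1/29282) - 32222/(-53940) = 16947/29282 - 32222*(-1/53940) = 16947/29282 + 16111/26970 = 232205723/197433885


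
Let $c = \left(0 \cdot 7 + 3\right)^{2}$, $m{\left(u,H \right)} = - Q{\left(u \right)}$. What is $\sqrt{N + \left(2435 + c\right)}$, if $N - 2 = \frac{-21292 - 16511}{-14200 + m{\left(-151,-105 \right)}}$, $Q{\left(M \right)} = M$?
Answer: $\frac{\sqrt{53700986577}}{4683} \approx 49.484$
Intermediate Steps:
$m{\left(u,H \right)} = - u$
$c = 9$ ($c = \left(0 + 3\right)^{2} = 3^{2} = 9$)
$N = \frac{21967}{4683}$ ($N = 2 + \frac{-21292 - 16511}{-14200 - -151} = 2 - \frac{37803}{-14200 + 151} = 2 - \frac{37803}{-14049} = 2 - - \frac{12601}{4683} = 2 + \frac{12601}{4683} = \frac{21967}{4683} \approx 4.6908$)
$\sqrt{N + \left(2435 + c\right)} = \sqrt{\frac{21967}{4683} + \left(2435 + 9\right)} = \sqrt{\frac{21967}{4683} + 2444} = \sqrt{\frac{11467219}{4683}} = \frac{\sqrt{53700986577}}{4683}$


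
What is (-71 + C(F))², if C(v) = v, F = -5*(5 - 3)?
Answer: 6561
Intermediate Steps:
F = -10 (F = -5*2 = -10)
(-71 + C(F))² = (-71 - 10)² = (-81)² = 6561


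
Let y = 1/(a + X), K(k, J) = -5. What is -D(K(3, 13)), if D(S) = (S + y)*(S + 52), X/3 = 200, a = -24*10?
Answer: 84553/360 ≈ 234.87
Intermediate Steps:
a = -240
X = 600 (X = 3*200 = 600)
y = 1/360 (y = 1/(-240 + 600) = 1/360 ≈ 0.0027778)
D(S) = (52 + S)*(1/360 + S) (D(S) = (S + 1/360)*(S + 52) = (1/360 + S)*(52 + S) = (52 + S)*(1/360 + S))
-D(K(3, 13)) = -(13/90 + (-5)² + (18721/360)*(-5)) = -(13/90 + 25 - 18721/72) = -1*(-84553/360) = 84553/360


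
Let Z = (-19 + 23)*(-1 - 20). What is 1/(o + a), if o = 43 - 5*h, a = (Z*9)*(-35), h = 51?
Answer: 1/26248 ≈ 3.8098e-5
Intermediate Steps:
Z = -84 (Z = 4*(-21) = -84)
a = 26460 (a = -84*9*(-35) = -756*(-35) = 26460)
o = -212 (o = 43 - 5*51 = 43 - 255 = -212)
1/(o + a) = 1/(-212 + 26460) = 1/26248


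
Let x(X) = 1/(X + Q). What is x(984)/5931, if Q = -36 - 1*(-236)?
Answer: 1/7022304 ≈ 1.4240e-7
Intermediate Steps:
Q = 200 (Q = -36 + 236 = 200)
x(X) = 1/(200 + X) (x(X) = 1/(X + 200) = 1/(200 + X))
x(984)/5931 = 1/((200 + 984)*5931) = (1/5931)/1184 = (1/1184)*(1/5931) = 1/7022304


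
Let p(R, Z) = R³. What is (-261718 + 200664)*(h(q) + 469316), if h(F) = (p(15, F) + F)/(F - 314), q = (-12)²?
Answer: -143261776231/5 ≈ -2.8652e+10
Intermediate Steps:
q = 144
h(F) = (3375 + F)/(-314 + F) (h(F) = (15³ + F)/(F - 314) = (3375 + F)/(-314 + F))
(-261718 + 200664)*(h(q) + 469316) = (-261718 + 200664)*((3375 + 144)/(-314 + 144) + 469316) = -61054*(3519/(-170) + 469316) = -61054*(-1/170*3519 + 469316) = -61054*(-207/10 + 469316) = -61054*4692953/10 = -143261776231/5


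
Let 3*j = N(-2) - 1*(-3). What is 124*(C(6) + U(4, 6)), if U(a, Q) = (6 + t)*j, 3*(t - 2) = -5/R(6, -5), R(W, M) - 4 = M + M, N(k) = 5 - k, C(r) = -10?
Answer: 58900/27 ≈ 2181.5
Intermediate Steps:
R(W, M) = 4 + 2*M (R(W, M) = 4 + (M + M) = 4 + 2*M)
j = 10/3 (j = ((5 - 1*(-2)) - 1*(-3))/3 = ((5 + 2) + 3)/3 = (7 + 3)/3 = (⅓)*10 = 10/3 ≈ 3.3333)
t = 41/18 (t = 2 + (-5/(4 + 2*(-5)))/3 = 2 + (-5/(4 - 10))/3 = 2 + (-5/(-6))/3 = 2 + (-5*(-⅙))/3 = 2 + (⅓)*(⅚) = 2 + 5/18 = 41/18 ≈ 2.2778)
U(a, Q) = 745/27 (U(a, Q) = (6 + 41/18)*(10/3) = (149/18)*(10/3) = 745/27)
124*(C(6) + U(4, 6)) = 124*(-10 + 745/27) = 124*(475/27) = 58900/27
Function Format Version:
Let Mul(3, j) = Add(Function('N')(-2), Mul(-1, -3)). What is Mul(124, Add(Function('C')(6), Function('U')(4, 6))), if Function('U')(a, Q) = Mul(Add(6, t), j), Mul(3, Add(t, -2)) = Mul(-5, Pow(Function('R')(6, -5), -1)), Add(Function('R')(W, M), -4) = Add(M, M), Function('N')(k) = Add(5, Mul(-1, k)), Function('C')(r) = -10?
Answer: Rational(58900, 27) ≈ 2181.5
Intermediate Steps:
Function('R')(W, M) = Add(4, Mul(2, M)) (Function('R')(W, M) = Add(4, Add(M, M)) = Add(4, Mul(2, M)))
j = Rational(10, 3) (j = Mul(Rational(1, 3), Add(Add(5, Mul(-1, -2)), Mul(-1, -3))) = Mul(Rational(1, 3), Add(Add(5, 2), 3)) = Mul(Rational(1, 3), Add(7, 3)) = Mul(Rational(1, 3), 10) = Rational(10, 3) ≈ 3.3333)
t = Rational(41, 18) (t = Add(2, Mul(Rational(1, 3), Mul(-5, Pow(Add(4, Mul(2, -5)), -1)))) = Add(2, Mul(Rational(1, 3), Mul(-5, Pow(Add(4, -10), -1)))) = Add(2, Mul(Rational(1, 3), Mul(-5, Pow(-6, -1)))) = Add(2, Mul(Rational(1, 3), Mul(-5, Rational(-1, 6)))) = Add(2, Mul(Rational(1, 3), Rational(5, 6))) = Add(2, Rational(5, 18)) = Rational(41, 18) ≈ 2.2778)
Function('U')(a, Q) = Rational(745, 27) (Function('U')(a, Q) = Mul(Add(6, Rational(41, 18)), Rational(10, 3)) = Mul(Rational(149, 18), Rational(10, 3)) = Rational(745, 27))
Mul(124, Add(Function('C')(6), Function('U')(4, 6))) = Mul(124, Add(-10, Rational(745, 27))) = Mul(124, Rational(475, 27)) = Rational(58900, 27)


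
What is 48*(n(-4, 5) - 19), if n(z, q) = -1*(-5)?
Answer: -672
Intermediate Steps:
n(z, q) = 5
48*(n(-4, 5) - 19) = 48*(5 - 19) = 48*(-14) = -672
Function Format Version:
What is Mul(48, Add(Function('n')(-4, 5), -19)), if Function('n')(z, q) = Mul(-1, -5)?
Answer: -672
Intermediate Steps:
Function('n')(z, q) = 5
Mul(48, Add(Function('n')(-4, 5), -19)) = Mul(48, Add(5, -19)) = Mul(48, -14) = -672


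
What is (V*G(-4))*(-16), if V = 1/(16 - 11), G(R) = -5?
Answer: 16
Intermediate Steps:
V = 1/5 ≈ 0.20000
(V*G(-4))*(-16) = ((1/5)*(-5))*(-16) = -1*(-16) = 16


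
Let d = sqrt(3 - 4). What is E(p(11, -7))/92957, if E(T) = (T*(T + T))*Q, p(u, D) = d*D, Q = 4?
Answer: -392/92957 ≈ -0.0042170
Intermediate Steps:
d = I (d = sqrt(-1) = I ≈ 1.0*I)
p(u, D) = I*D
E(T) = 8*T**2 (E(T) = (T*(T + T))*4 = (T*(2*T))*4 = (2*T**2)*4 = 8*T**2)
E(p(11, -7))/92957 = (8*(I*(-7))**2)/92957 = (8*(-7*I)**2)*(1/92957) = (8*(-49))*(1/92957) = -392*1/92957 = -392/92957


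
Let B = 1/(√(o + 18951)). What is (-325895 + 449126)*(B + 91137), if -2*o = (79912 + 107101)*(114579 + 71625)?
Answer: 11230903647 - 41077*I*√696450615/1160751025 ≈ 1.1231e+10 - 0.93391*I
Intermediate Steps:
o = -17411284326 (o = -(79912 + 107101)*(114579 + 71625)/2 = -187013*186204/2 = -½*34822568652 = -17411284326)
B = -I*√696450615/3482253075 (B = 1/(√(-17411284326 + 18951)) = 1/(√(-17411265375)) = 1/(5*I*√696450615) = -I*√696450615/3482253075 ≈ -7.5785e-6*I)
(-325895 + 449126)*(B + 91137) = (-325895 + 449126)*(-I*√696450615/3482253075 + 91137) = 123231*(91137 - I*√696450615/3482253075) = 11230903647 - 41077*I*√696450615/1160751025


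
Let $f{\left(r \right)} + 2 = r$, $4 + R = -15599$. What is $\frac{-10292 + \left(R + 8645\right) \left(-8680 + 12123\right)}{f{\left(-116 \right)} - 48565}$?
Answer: $\frac{23966686}{48683} \approx 492.3$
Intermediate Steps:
$R = -15603$ ($R = -4 - 15599 = -15603$)
$f{\left(r \right)} = -2 + r$
$\frac{-10292 + \left(R + 8645\right) \left(-8680 + 12123\right)}{f{\left(-116 \right)} - 48565} = \frac{-10292 + \left(-15603 + 8645\right) \left(-8680 + 12123\right)}{\left(-2 - 116\right) - 48565} = \frac{-10292 - 23956394}{-118 - 48565} = \frac{-10292 - 23956394}{-48683} = \left(-23966686\right) \left(- \frac{1}{48683}\right) = \frac{23966686}{48683}$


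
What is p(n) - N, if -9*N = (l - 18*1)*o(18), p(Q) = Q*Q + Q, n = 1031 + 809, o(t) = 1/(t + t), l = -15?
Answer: 365843509/108 ≈ 3.3874e+6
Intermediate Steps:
o(t) = 1/(2*t)
n = 1840
p(Q) = Q + Q² (p(Q) = Q² + Q = Q + Q²)
N = 11/108 (N = -(-15 - 18*1)*(½)/18/9 = -(-15 - 18)*(½)*(1/18)/9 = -(-11)/(3*36) = -⅑*(-11/12) = 11/108 ≈ 0.10185)
p(n) - N = 1840*(1 + 1840) - 1*11/108 = 1840*1841 - 11/108 = 3387440 - 11/108 = 365843509/108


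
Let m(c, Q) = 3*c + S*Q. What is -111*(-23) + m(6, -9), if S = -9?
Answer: 2652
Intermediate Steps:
m(c, Q) = -9*Q + 3*c (m(c, Q) = 3*c - 9*Q = -9*Q + 3*c)
-111*(-23) + m(6, -9) = -111*(-23) + (-9*(-9) + 3*6) = 2553 + (81 + 18) = 2553 + 99 = 2652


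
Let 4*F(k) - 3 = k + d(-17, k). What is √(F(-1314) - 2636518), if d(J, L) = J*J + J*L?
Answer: I*√2631189 ≈ 1622.1*I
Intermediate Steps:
d(J, L) = J² + J*L
F(k) = 73 - 4*k (F(k) = ¾ + (k - 17*(-17 + k))/4 = ¾ + (k + (289 - 17*k))/4 = ¾ + (289 - 16*k)/4 = ¾ + (289/4 - 4*k) = 73 - 4*k)
√(F(-1314) - 2636518) = √((73 - 4*(-1314)) - 2636518) = √((73 + 5256) - 2636518) = √(5329 - 2636518) = √(-2631189) = I*√2631189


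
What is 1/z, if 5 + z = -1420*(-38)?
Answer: 1/53955 ≈ 1.8534e-5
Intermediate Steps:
z = 53955 (z = -5 - 1420*(-38) = -5 + 53960 = 53955)
1/z = 1/53955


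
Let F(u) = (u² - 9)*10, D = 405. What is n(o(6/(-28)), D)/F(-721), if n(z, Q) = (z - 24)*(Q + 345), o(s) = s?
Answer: -25425/7277648 ≈ -0.0034936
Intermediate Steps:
n(z, Q) = (-24 + z)*(345 + Q)
F(u) = -90 + 10*u² (F(u) = (-9 + u²)*10 = -90 + 10*u²)
n(o(6/(-28)), D)/F(-721) = (-8280 - 24*405 + 345*(6/(-28)) + 405*(6/(-28)))/(-90 + 10*(-721)²) = (-8280 - 9720 + 345*(6*(-1/28)) + 405*(6*(-1/28)))/(-90 + 10*519841) = (-8280 - 9720 + 345*(-3/14) + 405*(-3/14))/(-90 + 5198410) = (-8280 - 9720 - 1035/14 - 1215/14)/5198320 = -127125/7*1/5198320 = -25425/7277648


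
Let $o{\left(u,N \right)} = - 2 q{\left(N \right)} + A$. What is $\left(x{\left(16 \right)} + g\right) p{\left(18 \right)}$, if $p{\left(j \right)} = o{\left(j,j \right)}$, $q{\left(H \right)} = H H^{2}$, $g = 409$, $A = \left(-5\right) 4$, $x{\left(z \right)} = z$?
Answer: $-4965700$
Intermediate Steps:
$A = -20$
$q{\left(H \right)} = H^{3}$
$o{\left(u,N \right)} = -20 - 2 N^{3}$ ($o{\left(u,N \right)} = - 2 N^{3} - 20 = -20 - 2 N^{3}$)
$p{\left(j \right)} = -20 - 2 j^{3}$
$\left(x{\left(16 \right)} + g\right) p{\left(18 \right)} = \left(16 + 409\right) \left(-20 - 2 \cdot 18^{3}\right) = 425 \left(-20 - 11664\right) = 425 \left(-11684\right) = -4965700$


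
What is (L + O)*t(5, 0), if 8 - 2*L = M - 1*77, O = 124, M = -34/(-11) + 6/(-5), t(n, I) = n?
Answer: 18211/22 ≈ 827.77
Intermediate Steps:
M = 104/55 (M = -34*(-1/11) + 6*(-⅕) = 34/11 - 6/5 = 104/55 ≈ 1.8909)
L = 4571/110 (L = 4 - (104/55 - 1*77)/2 = 4 - (104/55 - 77)/2 = 4 - ½*(-4131/55) = 4 + 4131/110 = 4571/110 ≈ 41.555)
(L + O)*t(5, 0) = (4571/110 + 124)*5 = (18211/110)*5 = 18211/22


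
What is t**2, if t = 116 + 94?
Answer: 44100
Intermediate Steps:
t = 210
t**2 = 210**2 = 44100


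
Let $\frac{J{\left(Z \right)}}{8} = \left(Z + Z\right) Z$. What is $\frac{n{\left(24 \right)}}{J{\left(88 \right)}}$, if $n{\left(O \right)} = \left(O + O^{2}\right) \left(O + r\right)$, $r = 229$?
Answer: $\frac{1725}{1408} \approx 1.2251$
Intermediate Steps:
$n{\left(O \right)} = \left(229 + O\right) \left(O + O^{2}\right)$ ($n{\left(O \right)} = \left(O + O^{2}\right) \left(O + 229\right) = \left(O + O^{2}\right) \left(229 + O\right) = \left(229 + O\right) \left(O + O^{2}\right)$)
$J{\left(Z \right)} = 16 Z^{2}$ ($J{\left(Z \right)} = 8 \left(Z + Z\right) Z = 8 \cdot 2 Z Z = 8 \cdot 2 Z^{2} = 16 Z^{2}$)
$\frac{n{\left(24 \right)}}{J{\left(88 \right)}} = \frac{24 \left(229 + 24^{2} + 230 \cdot 24\right)}{16 \cdot 88^{2}} = \frac{24 \left(229 + 576 + 5520\right)}{16 \cdot 7744} = \frac{24 \cdot 6325}{123904} = 151800 \cdot \frac{1}{123904} = \frac{1725}{1408}$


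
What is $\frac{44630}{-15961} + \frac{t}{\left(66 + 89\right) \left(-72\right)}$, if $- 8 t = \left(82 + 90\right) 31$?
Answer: $- \frac{31447277}{11491920} \approx -2.7365$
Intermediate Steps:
$t = - \frac{1333}{2}$ ($t = - \frac{\left(82 + 90\right) 31}{8} = - \frac{172 \cdot 31}{8} = \left(- \frac{1}{8}\right) 5332 = - \frac{1333}{2} \approx -666.5$)
$\frac{44630}{-15961} + \frac{t}{\left(66 + 89\right) \left(-72\right)} = \frac{44630}{-15961} - \frac{1333}{2 \left(66 + 89\right) \left(-72\right)} = 44630 \left(- \frac{1}{15961}\right) - \frac{1333}{2 \cdot 155 \left(-72\right)} = - \frac{44630}{15961} - \frac{1333}{2 \left(-11160\right)} = - \frac{44630}{15961} - - \frac{43}{720} = - \frac{44630}{15961} + \frac{43}{720} = - \frac{31447277}{11491920}$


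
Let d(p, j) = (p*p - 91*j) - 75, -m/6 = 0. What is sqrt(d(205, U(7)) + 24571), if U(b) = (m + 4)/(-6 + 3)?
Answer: 169*sqrt(21)/3 ≈ 258.15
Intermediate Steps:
m = 0 (m = -6*0 = 0)
U(b) = -4/3 (U(b) = (0 + 4)/(-6 + 3) = 4/(-3) = 4*(-1/3) = -4/3)
d(p, j) = -75 + p**2 - 91*j (d(p, j) = (p**2 - 91*j) - 75 = -75 + p**2 - 91*j)
sqrt(d(205, U(7)) + 24571) = sqrt((-75 + 205**2 - 91*(-4/3)) + 24571) = sqrt((-75 + 42025 + 364/3) + 24571) = sqrt(126214/3 + 24571) = sqrt(199927/3) = 169*sqrt(21)/3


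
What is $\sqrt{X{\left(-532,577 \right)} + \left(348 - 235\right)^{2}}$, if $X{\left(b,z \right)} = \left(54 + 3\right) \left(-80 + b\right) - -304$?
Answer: $i \sqrt{21811} \approx 147.69 i$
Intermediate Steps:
$X{\left(b,z \right)} = -4256 + 57 b$ ($X{\left(b,z \right)} = 57 \left(-80 + b\right) + 304 = \left(-4560 + 57 b\right) + 304 = -4256 + 57 b$)
$\sqrt{X{\left(-532,577 \right)} + \left(348 - 235\right)^{2}} = \sqrt{\left(-4256 + 57 \left(-532\right)\right) + \left(348 - 235\right)^{2}} = \sqrt{\left(-4256 - 30324\right) + 113^{2}} = \sqrt{-34580 + 12769} = \sqrt{-21811} = i \sqrt{21811}$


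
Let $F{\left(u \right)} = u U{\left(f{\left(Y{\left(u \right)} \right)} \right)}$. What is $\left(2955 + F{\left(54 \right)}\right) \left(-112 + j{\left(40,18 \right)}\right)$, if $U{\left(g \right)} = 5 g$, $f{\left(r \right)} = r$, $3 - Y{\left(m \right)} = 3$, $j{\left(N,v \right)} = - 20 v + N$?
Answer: $-1276560$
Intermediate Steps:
$j{\left(N,v \right)} = N - 20 v$
$Y{\left(m \right)} = 0$ ($Y{\left(m \right)} = 3 - 3 = 0$)
$F{\left(u \right)} = 0$ ($F{\left(u \right)} = u 5 \cdot 0 = u 0 = 0$)
$\left(2955 + F{\left(54 \right)}\right) \left(-112 + j{\left(40,18 \right)}\right) = \left(2955 + 0\right) \left(-112 + \left(40 - 360\right)\right) = 2955 \left(-112 + \left(40 - 360\right)\right) = 2955 \left(-112 - 320\right) = 2955 \left(-432\right) = -1276560$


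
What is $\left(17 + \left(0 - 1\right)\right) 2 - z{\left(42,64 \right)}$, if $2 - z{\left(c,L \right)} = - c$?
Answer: $-12$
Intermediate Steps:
$z{\left(c,L \right)} = 2 + c$ ($z{\left(c,L \right)} = 2 - - c = 2 + c$)
$\left(17 + \left(0 - 1\right)\right) 2 - z{\left(42,64 \right)} = \left(17 + \left(0 - 1\right)\right) 2 - \left(2 + 42\right) = \left(17 - 1\right) 2 - 44 = 16 \cdot 2 - 44 = 32 - 44 = -12$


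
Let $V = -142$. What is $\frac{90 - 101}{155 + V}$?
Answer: $- \frac{11}{13} \approx -0.84615$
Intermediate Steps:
$\frac{90 - 101}{155 + V} = \frac{90 - 101}{155 - 142} = - \frac{11}{13}$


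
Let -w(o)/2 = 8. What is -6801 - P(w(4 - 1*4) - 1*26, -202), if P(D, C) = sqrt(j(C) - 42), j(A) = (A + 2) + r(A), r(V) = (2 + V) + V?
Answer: -6801 - 2*I*sqrt(161) ≈ -6801.0 - 25.377*I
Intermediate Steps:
r(V) = 2 + 2*V
w(o) = -16 (w(o) = -2*8 = -16)
j(A) = 4 + 3*A (j(A) = (A + 2) + (2 + 2*A) = (2 + A) + (2 + 2*A) = 4 + 3*A)
P(D, C) = sqrt(-38 + 3*C) (P(D, C) = sqrt((4 + 3*C) - 42) = sqrt(-38 + 3*C))
-6801 - P(w(4 - 1*4) - 1*26, -202) = -6801 - sqrt(-38 + 3*(-202)) = -6801 - sqrt(-38 - 606) = -6801 - sqrt(-644) = -6801 - 2*I*sqrt(161)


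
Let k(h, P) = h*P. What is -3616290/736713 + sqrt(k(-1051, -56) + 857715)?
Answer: -17470/3559 + sqrt(916571) ≈ 952.47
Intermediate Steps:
k(h, P) = P*h
-3616290/736713 + sqrt(k(-1051, -56) + 857715) = -3616290/736713 + sqrt(-56*(-1051) + 857715) = -3616290*1/736713 + sqrt(58856 + 857715) = -17470/3559 + sqrt(916571)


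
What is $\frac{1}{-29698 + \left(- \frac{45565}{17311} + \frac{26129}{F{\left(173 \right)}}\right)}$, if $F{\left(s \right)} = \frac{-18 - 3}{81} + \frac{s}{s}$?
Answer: $\frac{346220}{1929663353} \approx 0.00017942$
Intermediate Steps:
$F{\left(s \right)} = \frac{20}{27}$ ($F{\left(s \right)} = \left(-18 - 3\right) \frac{1}{81} + 1 = \left(-21\right) \frac{1}{81} + 1 = - \frac{7}{27} + 1 = \frac{20}{27}$)
$\frac{1}{-29698 + \left(- \frac{45565}{17311} + \frac{26129}{F{\left(173 \right)}}\right)} = \frac{1}{-29698 + \left(- \frac{45565}{17311} + \frac{26129}{\frac{20}{27}}\right)} = \frac{1}{-29698 + \left(\left(-45565\right) \frac{1}{17311} + 26129 \cdot \frac{27}{20}\right)} = \frac{1}{-29698 + \left(- \frac{45565}{17311} + \frac{705483}{20}\right)} = \frac{1}{-29698 + \frac{12211704913}{346220}} = \frac{1}{\frac{1929663353}{346220}} = \frac{346220}{1929663353}$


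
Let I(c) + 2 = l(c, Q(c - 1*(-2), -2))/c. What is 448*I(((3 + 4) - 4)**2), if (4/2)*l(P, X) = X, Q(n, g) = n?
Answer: -5600/9 ≈ -622.22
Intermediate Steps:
l(P, X) = X/2
I(c) = -2 + (1 + c/2)/c (I(c) = -2 + ((c - 1*(-2))/2)/c = -2 + ((c + 2)/2)/c = -2 + ((2 + c)/2)/c = -2 + (1 + c/2)/c)
448*I(((3 + 4) - 4)**2) = 448*(-3/2 + 1/(((3 + 4) - 4)**2)) = 448*(-3/2 + 1/((7 - 4)**2)) = 448*(-3/2 + 1/(3**2)) = 448*(-3/2 + 1/9) = 448*(-25/18) = -5600/9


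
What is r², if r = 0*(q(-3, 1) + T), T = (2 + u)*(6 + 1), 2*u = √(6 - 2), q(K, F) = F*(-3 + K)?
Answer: 0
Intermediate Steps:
u = 1 (u = √(6 - 2)/2 = √4/2 = (½)*2 = 1)
T = 21 (T = (2 + 1)*(6 + 1) = 3*7 = 21)
r = 0 (r = 0*(1*(-3 - 3) + 21) = 0*(1*(-6) + 21) = 0*(-6 + 21) = 0*15 = 0)
r² = 0² = 0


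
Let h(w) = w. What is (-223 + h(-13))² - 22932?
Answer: 32764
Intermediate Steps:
(-223 + h(-13))² - 22932 = (-223 - 13)² - 22932 = (-236)² - 22932 = 55696 - 22932 = 32764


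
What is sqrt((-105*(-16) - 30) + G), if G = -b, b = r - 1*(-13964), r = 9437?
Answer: I*sqrt(21751) ≈ 147.48*I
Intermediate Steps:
b = 23401 (b = 9437 - 1*(-13964) = 9437 + 13964 = 23401)
G = -23401 (G = -1*23401 = -23401)
sqrt((-105*(-16) - 30) + G) = sqrt((-105*(-16) - 30) - 23401) = sqrt((1680 - 30) - 23401) = sqrt(1650 - 23401) = sqrt(-21751) = I*sqrt(21751)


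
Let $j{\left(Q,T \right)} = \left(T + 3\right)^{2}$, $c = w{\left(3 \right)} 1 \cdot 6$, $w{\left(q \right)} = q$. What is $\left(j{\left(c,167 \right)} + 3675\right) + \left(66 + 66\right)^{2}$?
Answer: $49999$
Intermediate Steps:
$c = 18$ ($c = 3 \cdot 1 \cdot 6 = 3 \cdot 6 = 18$)
$j{\left(Q,T \right)} = \left(3 + T\right)^{2}$
$\left(j{\left(c,167 \right)} + 3675\right) + \left(66 + 66\right)^{2} = \left(\left(3 + 167\right)^{2} + 3675\right) + \left(66 + 66\right)^{2} = \left(170^{2} + 3675\right) + 132^{2} = \left(28900 + 3675\right) + 17424 = 32575 + 17424 = 49999$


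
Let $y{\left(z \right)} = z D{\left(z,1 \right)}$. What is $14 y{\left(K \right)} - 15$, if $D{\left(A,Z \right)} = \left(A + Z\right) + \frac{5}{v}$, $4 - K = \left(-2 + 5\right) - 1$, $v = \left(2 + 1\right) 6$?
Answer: $\frac{691}{9} \approx 76.778$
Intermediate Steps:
$v = 18$ ($v = 3 \cdot 6 = 18$)
$K = 2$ ($K = 4 - \left(\left(-2 + 5\right) - 1\right) = 4 - \left(3 - 1\right) = 4 - 2 = 2$)
$D{\left(A,Z \right)} = \frac{5}{18} + A + Z$ ($D{\left(A,Z \right)} = \left(A + Z\right) + \frac{5}{18} = \frac{5}{18} + A + Z$)
$y{\left(z \right)} = z \left(\frac{23}{18} + z\right)$ ($y{\left(z \right)} = z \left(\frac{5}{18} + z + 1\right) = z \left(\frac{23}{18} + z\right)$)
$14 y{\left(K \right)} - 15 = 14 \cdot \frac{1}{18} \cdot 2 \left(23 + 18 \cdot 2\right) - 15 = 14 \cdot \frac{1}{18} \cdot 2 \left(23 + 36\right) - 15 = 14 \cdot \frac{1}{18} \cdot 2 \cdot 59 - 15 = 14 \cdot \frac{59}{9} - 15 = \frac{826}{9} - 15 = \frac{691}{9}$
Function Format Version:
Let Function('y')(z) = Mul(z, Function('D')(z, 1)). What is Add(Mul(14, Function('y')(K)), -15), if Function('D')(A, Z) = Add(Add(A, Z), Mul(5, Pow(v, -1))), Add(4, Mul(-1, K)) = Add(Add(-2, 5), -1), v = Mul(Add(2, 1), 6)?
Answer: Rational(691, 9) ≈ 76.778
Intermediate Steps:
v = 18 (v = Mul(3, 6) = 18)
K = 2 (K = Add(4, Mul(-1, Add(Add(-2, 5), -1))) = Add(4, Mul(-1, Add(3, -1))) = Add(4, Mul(-1, 2)) = Add(4, -2) = 2)
Function('D')(A, Z) = Add(Rational(5, 18), A, Z) (Function('D')(A, Z) = Add(Add(A, Z), Mul(5, Pow(18, -1))) = Add(Add(A, Z), Mul(5, Rational(1, 18))) = Add(Add(A, Z), Rational(5, 18)) = Add(Rational(5, 18), A, Z))
Function('y')(z) = Mul(z, Add(Rational(23, 18), z)) (Function('y')(z) = Mul(z, Add(Rational(5, 18), z, 1)) = Mul(z, Add(Rational(23, 18), z)))
Add(Mul(14, Function('y')(K)), -15) = Add(Mul(14, Mul(Rational(1, 18), 2, Add(23, Mul(18, 2)))), -15) = Add(Mul(14, Mul(Rational(1, 18), 2, Add(23, 36))), -15) = Add(Mul(14, Mul(Rational(1, 18), 2, 59)), -15) = Add(Mul(14, Rational(59, 9)), -15) = Add(Rational(826, 9), -15) = Rational(691, 9)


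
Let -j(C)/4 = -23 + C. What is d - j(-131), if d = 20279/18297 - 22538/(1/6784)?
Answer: -2797582150897/18297 ≈ -1.5290e+8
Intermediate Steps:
d = -2797570879945/18297 (d = 20279*(1/18297) - 22538/1/6784 = 20279/18297 - 22538*6784 = 20279/18297 - 152897792 = -2797570879945/18297 ≈ -1.5290e+8)
j(C) = 92 - 4*C (j(C) = -4*(-23 + C) = 92 - 4*C)
d - j(-131) = -2797570879945/18297 - (92 - 4*(-131)) = -2797570879945/18297 - (92 + 524) = -2797570879945/18297 - 1*616 = -2797570879945/18297 - 616 = -2797582150897/18297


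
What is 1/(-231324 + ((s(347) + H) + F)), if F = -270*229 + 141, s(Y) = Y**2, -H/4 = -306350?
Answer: 1/1052796 ≈ 9.4985e-7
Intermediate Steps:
H = 1225400 (H = -4*(-306350) = 1225400)
F = -61689 (F = -61830 + 141 = -61689)
1/(-231324 + ((s(347) + H) + F)) = 1/(-231324 + ((347**2 + 1225400) - 61689)) = 1/(-231324 + ((120409 + 1225400) - 61689)) = 1/(-231324 + (1345809 - 61689)) = 1/(-231324 + 1284120) = 1/1052796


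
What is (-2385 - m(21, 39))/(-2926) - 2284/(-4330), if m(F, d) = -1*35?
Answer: 4214621/3167395 ≈ 1.3306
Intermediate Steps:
m(F, d) = -35
(-2385 - m(21, 39))/(-2926) - 2284/(-4330) = (-2385 - 1*(-35))/(-2926) - 2284/(-4330) = (-2385 + 35)*(-1/2926) - 2284*(-1/4330) = -2350*(-1/2926) + 1142/2165 = 1175/1463 + 1142/2165 = 4214621/3167395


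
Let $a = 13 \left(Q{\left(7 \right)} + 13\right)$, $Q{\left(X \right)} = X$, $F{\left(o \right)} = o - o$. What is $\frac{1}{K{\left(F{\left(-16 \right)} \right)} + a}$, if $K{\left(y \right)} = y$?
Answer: $\frac{1}{260} \approx 0.0038462$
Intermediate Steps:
$F{\left(o \right)} = 0$
$a = 260$ ($a = 13 \left(7 + 13\right) = 13 \cdot 20 = 260$)
$\frac{1}{K{\left(F{\left(-16 \right)} \right)} + a} = \frac{1}{0 + 260} = \frac{1}{260}$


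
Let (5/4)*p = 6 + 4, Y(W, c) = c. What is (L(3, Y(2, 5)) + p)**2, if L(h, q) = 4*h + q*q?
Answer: 2025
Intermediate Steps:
p = 8 (p = 4*(6 + 4)/5 = (4/5)*10 = 8)
L(h, q) = q**2 + 4*h (L(h, q) = 4*h + q**2 = q**2 + 4*h)
(L(3, Y(2, 5)) + p)**2 = ((5**2 + 4*3) + 8)**2 = ((25 + 12) + 8)**2 = (37 + 8)**2 = 45**2 = 2025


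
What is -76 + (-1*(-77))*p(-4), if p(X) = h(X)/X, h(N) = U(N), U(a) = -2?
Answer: -75/2 ≈ -37.500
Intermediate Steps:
h(N) = -2
p(X) = -2/X
-76 + (-1*(-77))*p(-4) = -76 + (-1*(-77))*(-2/(-4)) = -76 + 77*(-2*(-¼)) = -76 + 77*(½) = -76 + 77/2 = -75/2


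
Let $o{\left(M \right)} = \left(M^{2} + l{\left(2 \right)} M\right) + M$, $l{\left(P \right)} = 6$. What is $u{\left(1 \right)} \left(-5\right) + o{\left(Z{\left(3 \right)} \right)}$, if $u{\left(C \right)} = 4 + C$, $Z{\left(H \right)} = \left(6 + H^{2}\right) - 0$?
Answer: $305$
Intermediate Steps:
$Z{\left(H \right)} = 6 + H^{2}$ ($Z{\left(H \right)} = \left(6 + H^{2}\right) + 0 = 6 + H^{2}$)
$o{\left(M \right)} = M^{2} + 7 M$ ($o{\left(M \right)} = \left(M^{2} + 6 M\right) + M = M^{2} + 7 M$)
$u{\left(1 \right)} \left(-5\right) + o{\left(Z{\left(3 \right)} \right)} = \left(4 + 1\right) \left(-5\right) + \left(6 + 3^{2}\right) \left(7 + \left(6 + 3^{2}\right)\right) = 5 \left(-5\right) + \left(6 + 9\right) \left(7 + \left(6 + 9\right)\right) = -25 + 15 \left(7 + 15\right) = -25 + 15 \cdot 22 = -25 + 330 = 305$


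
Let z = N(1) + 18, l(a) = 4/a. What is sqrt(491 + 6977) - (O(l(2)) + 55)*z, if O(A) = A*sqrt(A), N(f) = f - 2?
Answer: -935 - 34*sqrt(2) + 2*sqrt(1867) ≈ -896.67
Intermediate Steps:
N(f) = -2 + f
O(A) = A**(3/2)
z = 17 (z = (-2 + 1) + 18 = -1 + 18 = 17)
sqrt(491 + 6977) - (O(l(2)) + 55)*z = sqrt(491 + 6977) - ((4/2)**(3/2) + 55)*17 = sqrt(7468) - ((4*(1/2))**(3/2) + 55)*17 = 2*sqrt(1867) - (2**(3/2) + 55)*17 = 2*sqrt(1867) - (2*sqrt(2) + 55)*17 = 2*sqrt(1867) - (55 + 2*sqrt(2))*17 = 2*sqrt(1867) - (935 + 34*sqrt(2)) = 2*sqrt(1867) + (-935 - 34*sqrt(2)) = -935 - 34*sqrt(2) + 2*sqrt(1867)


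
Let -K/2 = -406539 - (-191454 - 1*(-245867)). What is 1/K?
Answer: 1/921904 ≈ 1.0847e-6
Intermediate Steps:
K = 921904 (K = -2*(-406539 - (-191454 - 1*(-245867))) = -2*(-406539 - (-191454 + 245867)) = -2*(-406539 - 1*54413) = -2*(-406539 - 54413) = -2*(-460952) = 921904)
1/K = 1/921904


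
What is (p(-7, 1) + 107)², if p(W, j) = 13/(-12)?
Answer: 1615441/144 ≈ 11218.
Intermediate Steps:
p(W, j) = -13/12 (p(W, j) = 13*(-1/12) = -13/12)
(p(-7, 1) + 107)² = (-13/12 + 107)² = (1271/12)² = 1615441/144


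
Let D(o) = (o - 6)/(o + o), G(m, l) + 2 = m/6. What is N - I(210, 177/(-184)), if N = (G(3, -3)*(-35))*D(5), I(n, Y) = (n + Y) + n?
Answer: -78069/184 ≈ -424.29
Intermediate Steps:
G(m, l) = -2 + m/6
D(o) = (-6 + o)/(2*o) (D(o) = (-6 + o)/((2*o)) = (-6 + o)*(1/(2*o)) = (-6 + o)/(2*o))
I(n, Y) = Y + 2*n (I(n, Y) = (Y + n) + n = Y + 2*n)
N = -21/4 (N = ((-2 + (1/6)*3)*(-35))*((1/2)*(-6 + 5)/5) = ((-2 + 1/2)*(-35))*((1/2)*(1/5)*(-1)) = -3/2*(-35)*(-1/10) = (105/2)*(-1/10) = -21/4 ≈ -5.2500)
N - I(210, 177/(-184)) = -21/4 - (177/(-184) + 2*210) = -21/4 - (177*(-1/184) + 420) = -21/4 - (-177/184 + 420) = -21/4 - 1*77103/184 = -21/4 - 77103/184 = -78069/184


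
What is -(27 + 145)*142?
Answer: -24424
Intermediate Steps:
-(27 + 145)*142 = -172*142 = -1*24424 = -24424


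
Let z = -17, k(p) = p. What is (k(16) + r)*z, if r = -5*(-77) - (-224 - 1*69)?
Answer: -11798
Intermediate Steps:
r = 678 (r = 385 - (-224 - 69) = 385 - 1*(-293) = 385 + 293 = 678)
(k(16) + r)*z = (16 + 678)*(-17) = 694*(-17) = -11798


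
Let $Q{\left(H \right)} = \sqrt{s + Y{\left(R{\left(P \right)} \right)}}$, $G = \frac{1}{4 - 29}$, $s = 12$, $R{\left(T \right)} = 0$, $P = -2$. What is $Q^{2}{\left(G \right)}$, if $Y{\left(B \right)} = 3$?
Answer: $15$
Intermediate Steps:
$G = - \frac{1}{25}$ ($G = \frac{1}{-25} = - \frac{1}{25} \approx -0.04$)
$Q{\left(H \right)} = \sqrt{15}$ ($Q{\left(H \right)} = \sqrt{12 + 3} = \sqrt{15}$)
$Q^{2}{\left(G \right)} = \left(\sqrt{15}\right)^{2} = 15$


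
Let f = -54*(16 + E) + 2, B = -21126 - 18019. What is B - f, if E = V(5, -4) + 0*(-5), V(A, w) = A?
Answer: -38013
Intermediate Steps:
E = 5 (E = 5 + 0*(-5) = 5 + 0 = 5)
B = -39145
f = -1132 (f = -54*(16 + 5) + 2 = -54*21 + 2 = -1134 + 2 = -1132)
B - f = -39145 - 1*(-1132) = -39145 + 1132 = -38013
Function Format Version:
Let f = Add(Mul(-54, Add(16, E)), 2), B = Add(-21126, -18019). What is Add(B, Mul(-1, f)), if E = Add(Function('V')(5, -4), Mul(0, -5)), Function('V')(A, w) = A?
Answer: -38013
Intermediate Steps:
E = 5 (E = Add(5, Mul(0, -5)) = Add(5, 0) = 5)
B = -39145
f = -1132 (f = Add(Mul(-54, Add(16, 5)), 2) = Add(Mul(-54, 21), 2) = Add(-1134, 2) = -1132)
Add(B, Mul(-1, f)) = Add(-39145, Mul(-1, -1132)) = Add(-39145, 1132) = -38013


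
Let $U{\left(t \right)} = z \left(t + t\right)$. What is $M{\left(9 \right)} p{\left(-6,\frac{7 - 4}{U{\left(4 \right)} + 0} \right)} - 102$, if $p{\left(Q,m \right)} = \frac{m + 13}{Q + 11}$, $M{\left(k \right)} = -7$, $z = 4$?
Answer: $- \frac{19253}{160} \approx -120.33$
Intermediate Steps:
$U{\left(t \right)} = 8 t$ ($U{\left(t \right)} = 4 \left(t + t\right) = 4 \cdot 2 t = 8 t$)
$p{\left(Q,m \right)} = \frac{13 + m}{11 + Q}$
$M{\left(9 \right)} p{\left(-6,\frac{7 - 4}{U{\left(4 \right)} + 0} \right)} - 102 = - 7 \frac{13 + \frac{7 - 4}{8 \cdot 4 + 0}}{11 - 6} - 102 = - 7 \frac{13 + \frac{3}{32 + 0}}{5} - 102 = - 7 \frac{13 + \frac{3}{32}}{5} - 102 = - 7 \cdot \frac{1}{5} \cdot \frac{419}{32} - 102 = \left(-7\right) \frac{419}{160} - 102 = - \frac{2933}{160} - 102 = - \frac{19253}{160}$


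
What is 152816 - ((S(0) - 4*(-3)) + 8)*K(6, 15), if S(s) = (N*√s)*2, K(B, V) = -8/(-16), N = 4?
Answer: 152806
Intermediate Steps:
K(B, V) = ½ (K(B, V) = -8*(-1/16) = ½)
S(s) = 8*√s (S(s) = (4*√s)*2 = 8*√s)
152816 - ((S(0) - 4*(-3)) + 8)*K(6, 15) = 152816 - ((8*√0 - 4*(-3)) + 8)/2 = 152816 - ((8*0 + 12) + 8)/2 = 152816 - ((0 + 12) + 8)/2 = 152816 - (12 + 8)/2 = 152816 - 20/2 = 152816 - 1*10 = 152816 - 10 = 152806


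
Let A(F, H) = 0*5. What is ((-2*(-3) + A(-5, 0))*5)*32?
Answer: 960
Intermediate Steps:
A(F, H) = 0
((-2*(-3) + A(-5, 0))*5)*32 = ((-2*(-3) + 0)*5)*32 = ((6 + 0)*5)*32 = (6*5)*32 = 30*32 = 960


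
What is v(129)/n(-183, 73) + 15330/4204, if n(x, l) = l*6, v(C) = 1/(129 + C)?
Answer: 433088881/118767204 ≈ 3.6465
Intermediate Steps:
n(x, l) = 6*l
v(129)/n(-183, 73) + 15330/4204 = 1/((129 + 129)*((6*73))) + 15330/4204 = 1/(258*438) + 15330*(1/4204) = (1/258)*(1/438) + 7665/2102 = 1/113004 + 7665/2102 = 433088881/118767204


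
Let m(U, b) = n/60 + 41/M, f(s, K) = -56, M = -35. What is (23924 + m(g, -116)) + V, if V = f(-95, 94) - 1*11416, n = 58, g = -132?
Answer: 2614877/210 ≈ 12452.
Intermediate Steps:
m(U, b) = -43/210 (m(U, b) = 58/60 + 41/(-35) = 58*(1/60) + 41*(-1/35) = 29/30 - 41/35 = -43/210)
V = -11472 (V = -56 - 1*11416 = -56 - 11416 = -11472)
(23924 + m(g, -116)) + V = (23924 - 43/210) - 11472 = 5023997/210 - 11472 = 2614877/210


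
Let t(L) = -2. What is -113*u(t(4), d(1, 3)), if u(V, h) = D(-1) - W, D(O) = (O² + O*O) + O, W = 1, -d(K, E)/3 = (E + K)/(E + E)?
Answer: 0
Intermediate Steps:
d(K, E) = -3*(E + K)/(2*E) (d(K, E) = -3*(E + K)/(E + E) = -3*(E + K)/(2*E))
D(O) = O + 2*O² (D(O) = (O² + O²) + O = 2*O² + O = O + 2*O²)
u(V, h) = 0 (u(V, h) = -(1 + 2*(-1)) - 1*1 = -(1 - 2) - 1 = -1*(-1) - 1 = 1 - 1 = 0)
-113*u(t(4), d(1, 3)) = -113*0 = 0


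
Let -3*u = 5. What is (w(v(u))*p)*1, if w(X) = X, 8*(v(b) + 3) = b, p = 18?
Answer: -231/4 ≈ -57.750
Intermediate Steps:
u = -5/3 (u = -1/3*5 = -5/3 ≈ -1.6667)
v(b) = -3 + b/8
(w(v(u))*p)*1 = ((-3 + (1/8)*(-5/3))*18)*1 = ((-3 - 5/24)*18)*1 = -77/24*18*1 = -231/4*1 = -231/4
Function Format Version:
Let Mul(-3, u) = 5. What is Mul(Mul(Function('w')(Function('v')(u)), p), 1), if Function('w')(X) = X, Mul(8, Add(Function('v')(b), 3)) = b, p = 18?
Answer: Rational(-231, 4) ≈ -57.750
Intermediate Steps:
u = Rational(-5, 3) (u = Mul(Rational(-1, 3), 5) = Rational(-5, 3) ≈ -1.6667)
Function('v')(b) = Add(-3, Mul(Rational(1, 8), b))
Mul(Mul(Function('w')(Function('v')(u)), p), 1) = Mul(Mul(Add(-3, Mul(Rational(1, 8), Rational(-5, 3))), 18), 1) = Mul(Mul(Add(-3, Rational(-5, 24)), 18), 1) = Mul(Mul(Rational(-77, 24), 18), 1) = Mul(Rational(-231, 4), 1) = Rational(-231, 4)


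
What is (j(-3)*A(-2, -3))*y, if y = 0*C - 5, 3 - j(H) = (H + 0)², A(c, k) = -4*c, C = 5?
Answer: 240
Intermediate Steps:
j(H) = 3 - H² (j(H) = 3 - (H + 0)² = 3 - H²)
y = -5 (y = 0*5 - 5 = 0 - 5 = -5)
(j(-3)*A(-2, -3))*y = ((3 - 1*(-3)²)*(-4*(-2)))*(-5) = ((3 - 1*9)*8)*(-5) = ((3 - 9)*8)*(-5) = -6*8*(-5) = -48*(-5) = 240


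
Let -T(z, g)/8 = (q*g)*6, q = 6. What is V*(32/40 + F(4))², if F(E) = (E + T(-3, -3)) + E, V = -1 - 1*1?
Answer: -38088992/25 ≈ -1.5236e+6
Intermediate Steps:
V = -2 (V = -1 - 1 = -2)
T(z, g) = -288*g (T(z, g) = -8*6*g*6 = -288*g)
F(E) = 864 + 2*E (F(E) = (E - 288*(-3)) + E = (E + 864) + E = (864 + E) + E = 864 + 2*E)
V*(32/40 + F(4))² = -2*(32/40 + (864 + 2*4))² = -2*(32*(1/40) + (864 + 8))² = -2*(⅘ + 872)² = -2*(4364/5)² = -2*19044496/25 = -38088992/25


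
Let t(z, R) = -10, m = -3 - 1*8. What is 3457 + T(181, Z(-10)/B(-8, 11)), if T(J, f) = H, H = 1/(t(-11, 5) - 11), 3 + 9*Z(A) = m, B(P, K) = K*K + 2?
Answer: 72596/21 ≈ 3457.0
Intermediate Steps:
B(P, K) = 2 + K**2 (B(P, K) = K**2 + 2 = 2 + K**2)
m = -11 (m = -3 - 8 = -11)
Z(A) = -14/9 (Z(A) = -1/3 + (1/9)*(-11) = -1/3 - 11/9 = -14/9)
H = -1/21 (H = 1/(-10 - 11) = 1/(-21) = -1/21 ≈ -0.047619)
T(J, f) = -1/21
3457 + T(181, Z(-10)/B(-8, 11)) = 3457 - 1/21 = 72596/21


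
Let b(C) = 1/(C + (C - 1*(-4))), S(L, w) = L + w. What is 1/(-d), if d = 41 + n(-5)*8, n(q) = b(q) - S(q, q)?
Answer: -3/359 ≈ -0.0083565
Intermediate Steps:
b(C) = 1/(4 + 2*C) (b(C) = 1/(C + (C + 4)) = 1/(C + (4 + C)) = 1/(4 + 2*C))
n(q) = 1/(2*(2 + q)) - 2*q (n(q) = 1/(2*(2 + q)) - (q + q) = 1/(2*(2 + q)) - 2*q)
d = 359/3 (d = 41 + ((1 - 4*(-5)*(2 - 5))/(2*(2 - 5)))*8 = 41 + ((1/2)*(1 - 4*(-5)*(-3))/(-3))*8 = 41 + ((1/2)*(-1/3)*(1 - 60))*8 = 41 + ((1/2)*(-1/3)*(-59))*8 = 41 + (59/6)*8 = 41 + 236/3 = 359/3 ≈ 119.67)
1/(-d) = 1/(-1*359/3) = 1/(-359/3) = -3/359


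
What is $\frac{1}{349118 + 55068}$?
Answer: $\frac{1}{404186} \approx 2.4741 \cdot 10^{-6}$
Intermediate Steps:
$\frac{1}{349118 + 55068} = \frac{1}{404186}$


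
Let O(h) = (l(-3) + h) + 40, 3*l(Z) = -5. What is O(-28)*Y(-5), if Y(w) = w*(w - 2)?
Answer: 1085/3 ≈ 361.67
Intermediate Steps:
l(Z) = -5/3 (l(Z) = (⅓)*(-5) = -5/3)
Y(w) = w*(-2 + w)
O(h) = 115/3 + h (O(h) = (-5/3 + h) + 40 = 115/3 + h)
O(-28)*Y(-5) = (115/3 - 28)*(-5*(-2 - 5)) = 31*(-5*(-7))/3 = (31/3)*35 = 1085/3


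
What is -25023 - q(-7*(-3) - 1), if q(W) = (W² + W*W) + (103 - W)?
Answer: -25906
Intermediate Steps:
q(W) = 103 - W + 2*W² (q(W) = (W² + W²) + (103 - W) = 2*W² + (103 - W) = 103 - W + 2*W²)
-25023 - q(-7*(-3) - 1) = -25023 - (103 - (-7*(-3) - 1) + 2*(-7*(-3) - 1)²) = -25023 - (103 - (21 - 1) + 2*(21 - 1)²) = -25023 - (103 - 1*20 + 2*20²) = -25023 - (103 - 20 + 2*400) = -25023 - (103 - 20 + 800) = -25023 - 1*883 = -25023 - 883 = -25906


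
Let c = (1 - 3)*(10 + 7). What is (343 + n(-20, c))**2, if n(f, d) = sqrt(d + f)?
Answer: 117595 + 2058*I*sqrt(6) ≈ 1.176e+5 + 5041.0*I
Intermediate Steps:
c = -34 (c = -2*17 = -34)
(343 + n(-20, c))**2 = (343 + sqrt(-34 - 20))**2 = (343 + sqrt(-54))**2 = (343 + 3*I*sqrt(6))**2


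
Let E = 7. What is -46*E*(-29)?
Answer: 9338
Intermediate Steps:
-46*E*(-29) = -46*7*(-29) = -322*(-29) = 9338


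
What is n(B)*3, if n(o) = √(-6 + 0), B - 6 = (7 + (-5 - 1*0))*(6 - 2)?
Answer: 3*I*√6 ≈ 7.3485*I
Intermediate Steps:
B = 14 (B = 6 + (7 + (-5 - 1*0))*(6 - 2) = 6 + (7 + (-5 + 0))*4 = 6 + (7 - 5)*4 = 6 + 2*4 = 6 + 8 = 14)
n(o) = I*√6 (n(o) = √(-6) = I*√6)
n(B)*3 = (I*√6)*3 = 3*I*√6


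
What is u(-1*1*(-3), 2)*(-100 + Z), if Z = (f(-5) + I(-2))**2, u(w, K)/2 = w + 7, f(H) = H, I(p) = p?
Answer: -1020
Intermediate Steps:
u(w, K) = 14 + 2*w (u(w, K) = 2*(w + 7) = 2*(7 + w) = 14 + 2*w)
Z = 49 (Z = (-5 - 2)**2 = (-7)**2 = 49)
u(-1*1*(-3), 2)*(-100 + Z) = (14 + 2*(-1*1*(-3)))*(-100 + 49) = (14 + 2*(-1*(-3)))*(-51) = (14 + 2*3)*(-51) = (14 + 6)*(-51) = 20*(-51) = -1020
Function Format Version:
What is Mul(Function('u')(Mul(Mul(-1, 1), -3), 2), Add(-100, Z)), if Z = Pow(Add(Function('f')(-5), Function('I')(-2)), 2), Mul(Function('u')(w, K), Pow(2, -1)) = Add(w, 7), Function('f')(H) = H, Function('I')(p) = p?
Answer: -1020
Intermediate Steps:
Function('u')(w, K) = Add(14, Mul(2, w)) (Function('u')(w, K) = Mul(2, Add(w, 7)) = Mul(2, Add(7, w)) = Add(14, Mul(2, w)))
Z = 49 (Z = Pow(Add(-5, -2), 2) = Pow(-7, 2) = 49)
Mul(Function('u')(Mul(Mul(-1, 1), -3), 2), Add(-100, Z)) = Mul(Add(14, Mul(2, Mul(Mul(-1, 1), -3))), Add(-100, 49)) = Mul(Add(14, Mul(2, Mul(-1, -3))), -51) = Mul(Add(14, Mul(2, 3)), -51) = Mul(Add(14, 6), -51) = Mul(20, -51) = -1020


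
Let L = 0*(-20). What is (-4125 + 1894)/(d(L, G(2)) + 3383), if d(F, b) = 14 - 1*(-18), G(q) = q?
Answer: -2231/3415 ≈ -0.65329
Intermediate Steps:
L = 0
d(F, b) = 32 (d(F, b) = 14 + 18 = 32)
(-4125 + 1894)/(d(L, G(2)) + 3383) = (-4125 + 1894)/(32 + 3383) = -2231/3415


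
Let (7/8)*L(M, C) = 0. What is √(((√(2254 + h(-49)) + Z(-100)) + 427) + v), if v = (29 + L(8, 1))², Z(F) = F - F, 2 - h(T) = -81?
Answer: √(1268 + √2337) ≈ 36.281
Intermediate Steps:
h(T) = 83 (h(T) = 2 - 1*(-81) = 2 + 81 = 83)
L(M, C) = 0 (L(M, C) = (8/7)*0 = 0)
Z(F) = 0
v = 841 (v = (29 + 0)² = 29² = 841)
√(((√(2254 + h(-49)) + Z(-100)) + 427) + v) = √(((√(2254 + 83) + 0) + 427) + 841) = √(((√2337 + 0) + 427) + 841) = √((√2337 + 427) + 841) = √((427 + √2337) + 841) = √(1268 + √2337)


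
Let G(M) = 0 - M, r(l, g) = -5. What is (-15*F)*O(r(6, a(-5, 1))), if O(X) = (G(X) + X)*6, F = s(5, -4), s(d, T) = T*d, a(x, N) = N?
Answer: 0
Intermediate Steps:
F = -20 (F = -4*5 = -20)
G(M) = -M
O(X) = 0 (O(X) = (-X + X)*6 = 0*6 = 0)
(-15*F)*O(r(6, a(-5, 1))) = -15*(-20)*0 = 300*0 = 0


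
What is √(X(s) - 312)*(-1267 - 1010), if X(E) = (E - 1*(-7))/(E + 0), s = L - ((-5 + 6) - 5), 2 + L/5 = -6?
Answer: -759*I*√11203/2 ≈ -40168.0*I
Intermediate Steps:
L = -40 (L = -10 + 5*(-6) = -10 - 30 = -40)
s = -36 (s = -40 - ((-5 + 6) - 5) = -40 - (1 - 5) = -40 - 1*(-4) = -40 + 4 = -36)
X(E) = (7 + E)/E (X(E) = (E + 7)/E = (7 + E)/E)
√(X(s) - 312)*(-1267 - 1010) = √((7 - 36)/(-36) - 312)*(-1267 - 1010) = √(-1/36*(-29) - 312)*(-2277) = √(29/36 - 312)*(-2277) = √(-11203/36)*(-2277) = (I*√11203/6)*(-2277) = -759*I*√11203/2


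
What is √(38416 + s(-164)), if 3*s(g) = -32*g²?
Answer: 4*I*√139767/3 ≈ 498.47*I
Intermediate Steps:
s(g) = -32*g²/3 (s(g) = (-32*g²)/3 = -32*g²/3)
√(38416 + s(-164)) = √(38416 - 32/3*(-164)²) = √(38416 - 32/3*26896) = √(38416 - 860672/3) = √(-745424/3) = 4*I*√139767/3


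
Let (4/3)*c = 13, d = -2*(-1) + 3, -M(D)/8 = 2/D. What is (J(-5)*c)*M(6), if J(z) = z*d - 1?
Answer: 676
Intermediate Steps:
M(D) = -16/D
d = 5 (d = 2 + 3 = 5)
J(z) = -1 + 5*z (J(z) = z*5 - 1 = 5*z - 1 = -1 + 5*z)
c = 39/4 (c = (3/4)*13 = 39/4 ≈ 9.7500)
(J(-5)*c)*M(6) = ((-1 + 5*(-5))*(39/4))*(-16/6) = ((-1 - 25)*(39/4))*(-16*1/6) = -26*39/4*(-8/3) = -507/2*(-8/3) = 676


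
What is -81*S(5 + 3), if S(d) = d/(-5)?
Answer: 648/5 ≈ 129.60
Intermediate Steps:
S(d) = -d/5 (S(d) = d*(-1/5) = -d/5)
-81*S(5 + 3) = -(-81)*(5 + 3)/5 = -(-81)*8/5 = -81*(-8/5) = 648/5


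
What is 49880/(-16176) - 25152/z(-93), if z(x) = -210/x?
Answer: -788507057/70770 ≈ -11142.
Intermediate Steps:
49880/(-16176) - 25152/z(-93) = 49880/(-16176) - 25152/((-210/(-93))) = 49880*(-1/16176) - 25152/((-210*(-1/93))) = -6235/2022 - 25152/70/31 = -6235/2022 - 25152*31/70 = -6235/2022 - 389856/35 = -788507057/70770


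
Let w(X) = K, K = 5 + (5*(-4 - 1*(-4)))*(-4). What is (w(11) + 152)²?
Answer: 24649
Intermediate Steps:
K = 5 (K = 5 + (5*(-4 + 4))*(-4) = 5 + (5*0)*(-4) = 5 + 0*(-4) = 5 + 0 = 5)
w(X) = 5
(w(11) + 152)² = (5 + 152)² = 157² = 24649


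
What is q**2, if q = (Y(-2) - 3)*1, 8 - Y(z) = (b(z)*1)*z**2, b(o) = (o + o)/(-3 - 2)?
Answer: 81/25 ≈ 3.2400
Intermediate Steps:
b(o) = -2*o/5 (b(o) = (2*o)/(-5) = (2*o)*(-1/5) = -2*o/5)
Y(z) = 8 + 2*z**3/5 (Y(z) = 8 - -2*z/5*1*z**2 = 8 - (-2*z/5)*z**2 = 8 - (-2)*z**3/5 = 8 + 2*z**3/5)
q = 9/5 (q = ((8 + (2/5)*(-2)**3) - 3)*1 = ((8 + (2/5)*(-8)) - 3)*1 = ((8 - 16/5) - 3)*1 = (24/5 - 3)*1 = (9/5)*1 = 9/5 ≈ 1.8000)
q**2 = (9/5)**2 = 81/25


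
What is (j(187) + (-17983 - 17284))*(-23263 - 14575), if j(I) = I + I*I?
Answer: 4200018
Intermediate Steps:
j(I) = I + I²
(j(187) + (-17983 - 17284))*(-23263 - 14575) = (187*(1 + 187) + (-17983 - 17284))*(-23263 - 14575) = (187*188 - 35267)*(-37838) = (35156 - 35267)*(-37838) = -111*(-37838) = 4200018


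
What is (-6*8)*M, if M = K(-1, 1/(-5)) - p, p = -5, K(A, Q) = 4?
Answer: -432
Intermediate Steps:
M = 9 (M = 4 - 1*(-5) = 4 + 5 = 9)
(-6*8)*M = -6*8*9 = -48*9 = -432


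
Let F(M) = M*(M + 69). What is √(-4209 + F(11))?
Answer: I*√3329 ≈ 57.698*I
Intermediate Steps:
F(M) = M*(69 + M)
√(-4209 + F(11)) = √(-4209 + 11*(69 + 11)) = √(-4209 + 11*80) = √(-4209 + 880) = √(-3329) = I*√3329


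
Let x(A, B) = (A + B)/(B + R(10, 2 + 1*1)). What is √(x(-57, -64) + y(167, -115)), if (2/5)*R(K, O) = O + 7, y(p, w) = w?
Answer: 2*I*√42549/39 ≈ 10.578*I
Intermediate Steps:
R(K, O) = 35/2 + 5*O/2 (R(K, O) = 5*(O + 7)/2 = 5*(7 + O)/2 = 35/2 + 5*O/2)
x(A, B) = (A + B)/(25 + B) (x(A, B) = (A + B)/(B + (35/2 + 5*(2 + 1*1)/2)) = (A + B)/(B + (35/2 + 5*(2 + 1)/2)) = (A + B)/(B + (35/2 + (5/2)*3)) = (A + B)/(B + (35/2 + 15/2)) = (A + B)/(B + 25) = (A + B)/(25 + B))
√(x(-57, -64) + y(167, -115)) = √((-57 - 64)/(25 - 64) - 115) = √(-121/(-39) - 115) = √(-1/39*(-121) - 115) = √(121/39 - 115) = √(-4364/39) = 2*I*√42549/39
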